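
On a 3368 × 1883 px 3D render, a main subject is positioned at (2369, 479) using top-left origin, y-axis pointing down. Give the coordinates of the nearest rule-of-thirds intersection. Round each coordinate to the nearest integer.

x = 2245 px, y = 628 px

Third lines: x ∈ {1123, 2245}, y ∈ {628, 1255}.
2369 is closer to x = 2245; 479 is closer to y = 628.
So the nearest intersection is the upper-right power point.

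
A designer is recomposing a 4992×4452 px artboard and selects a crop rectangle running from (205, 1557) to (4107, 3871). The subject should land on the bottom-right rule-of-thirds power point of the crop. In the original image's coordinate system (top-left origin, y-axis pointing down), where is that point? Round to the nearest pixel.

(2806, 3100)

Crop width = 4107 − 205 = 3902 px; one third is 1300.67 px.
Crop height = 3871 − 1557 = 2314 px; one third is 771.33 px.
The bottom-right point is two-thirds across and two-thirds down within the crop:
x = 205 + 2 × 1300.67 ≈ 2806; y = 1557 + 2 × 771.33 ≈ 3100.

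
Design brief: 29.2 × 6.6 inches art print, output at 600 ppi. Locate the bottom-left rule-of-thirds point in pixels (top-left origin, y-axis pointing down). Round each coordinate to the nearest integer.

x = 5840 px, y = 2640 px

In pixels the canvas is 29.2 × 600 = 17520 wide and 6.6 × 600 = 3960 tall.
The bottom-left point is one-third across and two-thirds down:
x = 1 × 17520/3 ≈ 5840; y = 2 × 3960/3 ≈ 2640.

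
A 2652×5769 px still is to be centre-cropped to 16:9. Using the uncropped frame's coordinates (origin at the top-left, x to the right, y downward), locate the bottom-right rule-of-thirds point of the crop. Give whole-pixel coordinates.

(1768, 3133)

2652/5769 < 16/9, so the 16:9 crop keeps the full width 2652 and trims height to 2652 × 9/16 = 1491.75 px.
Top offset = (5769 − 1491.75)/2 = 2138.62 px; left offset = 0.
Bottom-right is two-thirds across and two-thirds down within the crop:
x = 0.00 + 2 × 2652.00/3 ≈ 1768; y = 2138.62 + 2 × 1491.75/3 ≈ 3133.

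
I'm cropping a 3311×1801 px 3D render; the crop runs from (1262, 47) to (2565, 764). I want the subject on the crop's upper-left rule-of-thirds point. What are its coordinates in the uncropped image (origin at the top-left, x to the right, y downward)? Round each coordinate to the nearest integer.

x = 1696 px, y = 286 px

Crop width = 2565 − 1262 = 1303 px; one third is 434.33 px.
Crop height = 764 − 47 = 717 px; one third is 239.00 px.
The upper-left point is one-third across and one-third down within the crop:
x = 1262 + 1 × 434.33 ≈ 1696; y = 47 + 1 × 239.00 ≈ 286.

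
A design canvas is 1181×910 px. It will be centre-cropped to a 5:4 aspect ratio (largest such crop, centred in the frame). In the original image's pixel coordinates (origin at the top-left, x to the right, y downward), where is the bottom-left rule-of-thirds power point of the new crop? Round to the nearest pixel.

1181/910 > 5/4, so the 5:4 crop keeps the full height 910 and trims width to 910 × 5/4 = 1137.50 px.
Left offset = (1181 − 1137.50)/2 = 21.75 px; top offset = 0.
Bottom-left is one-third across and two-thirds down within the crop:
x = 21.75 + 1 × 1137.50/3 ≈ 401; y = 0.00 + 2 × 910.00/3 ≈ 607.

(401, 607)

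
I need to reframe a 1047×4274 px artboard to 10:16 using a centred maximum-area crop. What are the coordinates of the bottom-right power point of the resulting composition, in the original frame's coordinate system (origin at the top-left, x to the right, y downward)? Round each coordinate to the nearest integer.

1047/4274 < 10/16, so the 10:16 crop keeps the full width 1047 and trims height to 1047 × 16/10 = 1675.20 px.
Top offset = (4274 − 1675.20)/2 = 1299.40 px; left offset = 0.
Bottom-right is two-thirds across and two-thirds down within the crop:
x = 0.00 + 2 × 1047.00/3 ≈ 698; y = 1299.40 + 2 × 1675.20/3 ≈ 2416.

(698, 2416)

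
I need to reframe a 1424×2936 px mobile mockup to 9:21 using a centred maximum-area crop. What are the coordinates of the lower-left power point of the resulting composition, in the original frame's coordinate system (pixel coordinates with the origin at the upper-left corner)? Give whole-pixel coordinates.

(502, 1957)

1424/2936 > 9/21, so the 9:21 crop keeps the full height 2936 and trims width to 2936 × 9/21 = 1258.29 px.
Left offset = (1424 − 1258.29)/2 = 82.86 px; top offset = 0.
Lower-left is one-third across and two-thirds down within the crop:
x = 82.86 + 1 × 1258.29/3 ≈ 502; y = 0.00 + 2 × 2936.00/3 ≈ 1957.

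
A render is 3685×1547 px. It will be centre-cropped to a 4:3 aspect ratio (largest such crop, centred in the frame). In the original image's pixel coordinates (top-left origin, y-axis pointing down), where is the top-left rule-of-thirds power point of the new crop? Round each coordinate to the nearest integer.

3685/1547 > 4/3, so the 4:3 crop keeps the full height 1547 and trims width to 1547 × 4/3 = 2062.67 px.
Left offset = (3685 − 2062.67)/2 = 811.17 px; top offset = 0.
Top-left is one-third across and one-third down within the crop:
x = 811.17 + 1 × 2062.67/3 ≈ 1499; y = 0.00 + 1 × 1547.00/3 ≈ 516.

(1499, 516)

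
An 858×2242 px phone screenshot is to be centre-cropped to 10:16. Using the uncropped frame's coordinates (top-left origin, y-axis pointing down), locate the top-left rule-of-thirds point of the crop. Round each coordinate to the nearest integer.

x = 286 px, y = 892 px

858/2242 < 10/16, so the 10:16 crop keeps the full width 858 and trims height to 858 × 16/10 = 1372.80 px.
Top offset = (2242 − 1372.80)/2 = 434.60 px; left offset = 0.
Top-left is one-third across and one-third down within the crop:
x = 0.00 + 1 × 858.00/3 ≈ 286; y = 434.60 + 1 × 1372.80/3 ≈ 892.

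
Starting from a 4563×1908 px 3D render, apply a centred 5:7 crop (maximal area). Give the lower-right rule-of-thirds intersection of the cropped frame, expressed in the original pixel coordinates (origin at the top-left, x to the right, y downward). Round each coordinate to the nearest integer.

4563/1908 > 5/7, so the 5:7 crop keeps the full height 1908 and trims width to 1908 × 5/7 = 1362.86 px.
Left offset = (4563 − 1362.86)/2 = 1600.07 px; top offset = 0.
Lower-right is two-thirds across and two-thirds down within the crop:
x = 1600.07 + 2 × 1362.86/3 ≈ 2509; y = 0.00 + 2 × 1908.00/3 ≈ 1272.

(2509, 1272)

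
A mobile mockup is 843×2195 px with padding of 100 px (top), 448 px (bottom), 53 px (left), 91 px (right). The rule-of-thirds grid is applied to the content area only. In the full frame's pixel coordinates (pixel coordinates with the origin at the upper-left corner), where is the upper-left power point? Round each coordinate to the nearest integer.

Content width = 843 − 53 − 91 = 699 px; content height = 2195 − 100 − 448 = 1647 px.
Upper-left is one-third across and one-third down within the content area.
x = 53 + 1 × 699/3 = 53 + 233.00 ≈ 286
y = 100 + 1 × 1647/3 = 100 + 549.00 ≈ 649

x = 286 px, y = 649 px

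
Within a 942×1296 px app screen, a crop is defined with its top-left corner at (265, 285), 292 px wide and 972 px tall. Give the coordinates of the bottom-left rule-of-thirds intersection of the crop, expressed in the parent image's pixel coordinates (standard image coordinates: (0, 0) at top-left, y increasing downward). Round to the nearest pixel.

x = 362 px, y = 933 px

One third of the crop width 292 is 97.33 px.
One third of the crop height 972 is 324.00 px.
The bottom-left point is one-third across and two-thirds down within the crop:
x = 265 + 1 × 97.33 ≈ 362; y = 285 + 2 × 324.00 ≈ 933.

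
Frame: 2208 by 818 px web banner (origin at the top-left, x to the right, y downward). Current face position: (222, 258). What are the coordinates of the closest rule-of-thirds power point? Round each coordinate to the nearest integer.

Third lines: x ∈ {736, 1472}, y ∈ {273, 545}.
222 is closer to x = 736; 258 is closer to y = 273.
So the nearest intersection is the upper-left power point.

x = 736 px, y = 273 px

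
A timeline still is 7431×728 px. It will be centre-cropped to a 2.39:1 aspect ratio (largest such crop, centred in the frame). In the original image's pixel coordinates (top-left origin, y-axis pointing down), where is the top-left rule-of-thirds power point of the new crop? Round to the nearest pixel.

7431/728 > 2.39/1, so the 2.39:1 crop keeps the full height 728 and trims width to 728 × 2.39/1 = 1739.92 px.
Left offset = (7431 − 1739.92)/2 = 2845.54 px; top offset = 0.
Top-left is one-third across and one-third down within the crop:
x = 2845.54 + 1 × 1739.92/3 ≈ 3426; y = 0.00 + 1 × 728.00/3 ≈ 243.

(3426, 243)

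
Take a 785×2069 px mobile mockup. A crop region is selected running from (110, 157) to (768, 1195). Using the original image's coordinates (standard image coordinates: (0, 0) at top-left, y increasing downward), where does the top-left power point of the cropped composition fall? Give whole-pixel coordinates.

Crop width = 768 − 110 = 658 px; one third is 219.33 px.
Crop height = 1195 − 157 = 1038 px; one third is 346.00 px.
The top-left point is one-third across and one-third down within the crop:
x = 110 + 1 × 219.33 ≈ 329; y = 157 + 1 × 346.00 ≈ 503.

x = 329 px, y = 503 px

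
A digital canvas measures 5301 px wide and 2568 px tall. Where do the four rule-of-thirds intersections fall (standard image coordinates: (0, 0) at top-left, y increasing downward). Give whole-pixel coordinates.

One third of 5301 is 1767; one third of 2568 is 856.
Vertical third lines at x = 1767 and x = 3534; horizontal third lines at y = 856 and y = 1712.

(1767, 856), (3534, 856), (1767, 1712), (3534, 1712)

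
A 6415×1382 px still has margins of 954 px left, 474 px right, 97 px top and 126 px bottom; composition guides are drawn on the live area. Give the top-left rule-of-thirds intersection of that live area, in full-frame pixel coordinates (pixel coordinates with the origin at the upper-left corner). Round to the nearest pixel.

x = 2616 px, y = 483 px

Content width = 6415 − 954 − 474 = 4987 px; content height = 1382 − 97 − 126 = 1159 px.
Top-left is one-third across and one-third down within the live area.
x = 954 + 1 × 4987/3 = 954 + 1662.33 ≈ 2616
y = 97 + 1 × 1159/3 = 97 + 386.33 ≈ 483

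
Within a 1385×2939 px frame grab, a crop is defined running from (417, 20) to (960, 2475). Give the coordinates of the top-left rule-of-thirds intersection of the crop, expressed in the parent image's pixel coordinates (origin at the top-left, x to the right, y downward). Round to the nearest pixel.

x = 598 px, y = 838 px

Crop width = 960 − 417 = 543 px; one third is 181.00 px.
Crop height = 2475 − 20 = 2455 px; one third is 818.33 px.
The top-left point is one-third across and one-third down within the crop:
x = 417 + 1 × 181.00 ≈ 598; y = 20 + 1 × 818.33 ≈ 838.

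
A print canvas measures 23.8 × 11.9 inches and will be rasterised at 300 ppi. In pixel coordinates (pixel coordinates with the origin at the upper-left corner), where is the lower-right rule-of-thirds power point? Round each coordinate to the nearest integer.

(4760, 2380)

In pixels the canvas is 23.8 × 300 = 7140 wide and 11.9 × 300 = 3570 tall.
The lower-right point is two-thirds across and two-thirds down:
x = 2 × 7140/3 ≈ 4760; y = 2 × 3570/3 ≈ 2380.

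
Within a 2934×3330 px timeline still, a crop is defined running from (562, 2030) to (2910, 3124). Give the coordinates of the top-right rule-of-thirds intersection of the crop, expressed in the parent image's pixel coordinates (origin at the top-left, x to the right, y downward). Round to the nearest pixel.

(2127, 2395)

Crop width = 2910 − 562 = 2348 px; one third is 782.67 px.
Crop height = 3124 − 2030 = 1094 px; one third is 364.67 px.
The top-right point is two-thirds across and one-third down within the crop:
x = 562 + 2 × 782.67 ≈ 2127; y = 2030 + 1 × 364.67 ≈ 2395.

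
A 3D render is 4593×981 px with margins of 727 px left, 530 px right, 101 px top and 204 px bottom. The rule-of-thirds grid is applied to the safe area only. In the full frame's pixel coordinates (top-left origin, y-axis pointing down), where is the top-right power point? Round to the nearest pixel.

x = 2951 px, y = 326 px

Content width = 4593 − 727 − 530 = 3336 px; content height = 981 − 101 − 204 = 676 px.
Top-right is two-thirds across and one-third down within the safe area.
x = 727 + 2 × 3336/3 = 727 + 2224.00 ≈ 2951
y = 101 + 1 × 676/3 = 101 + 225.33 ≈ 326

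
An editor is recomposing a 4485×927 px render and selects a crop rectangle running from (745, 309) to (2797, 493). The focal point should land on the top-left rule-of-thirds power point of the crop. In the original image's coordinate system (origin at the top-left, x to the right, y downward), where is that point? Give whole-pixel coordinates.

Crop width = 2797 − 745 = 2052 px; one third is 684.00 px.
Crop height = 493 − 309 = 184 px; one third is 61.33 px.
The top-left point is one-third across and one-third down within the crop:
x = 745 + 1 × 684.00 ≈ 1429; y = 309 + 1 × 61.33 ≈ 370.

x = 1429 px, y = 370 px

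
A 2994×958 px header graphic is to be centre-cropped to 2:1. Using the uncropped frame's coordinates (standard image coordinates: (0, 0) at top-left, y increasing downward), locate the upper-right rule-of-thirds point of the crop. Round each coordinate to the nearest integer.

(1816, 319)

2994/958 > 2/1, so the 2:1 crop keeps the full height 958 and trims width to 958 × 2/1 = 1916.00 px.
Left offset = (2994 − 1916.00)/2 = 539.00 px; top offset = 0.
Upper-right is two-thirds across and one-third down within the crop:
x = 539.00 + 2 × 1916.00/3 ≈ 1816; y = 0.00 + 1 × 958.00/3 ≈ 319.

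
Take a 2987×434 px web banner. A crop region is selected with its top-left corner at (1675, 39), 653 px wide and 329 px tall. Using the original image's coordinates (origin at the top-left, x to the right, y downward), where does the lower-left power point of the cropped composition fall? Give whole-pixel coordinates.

x = 1893 px, y = 258 px

One third of the crop width 653 is 217.67 px.
One third of the crop height 329 is 109.67 px.
The lower-left point is one-third across and two-thirds down within the crop:
x = 1675 + 1 × 217.67 ≈ 1893; y = 39 + 2 × 109.67 ≈ 258.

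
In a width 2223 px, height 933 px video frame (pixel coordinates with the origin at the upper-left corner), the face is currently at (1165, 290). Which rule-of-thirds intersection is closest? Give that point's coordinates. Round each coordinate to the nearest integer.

x = 1482 px, y = 311 px

Third lines: x ∈ {741, 1482}, y ∈ {311, 622}.
1165 is closer to x = 1482; 290 is closer to y = 311.
So the nearest intersection is the upper-right power point.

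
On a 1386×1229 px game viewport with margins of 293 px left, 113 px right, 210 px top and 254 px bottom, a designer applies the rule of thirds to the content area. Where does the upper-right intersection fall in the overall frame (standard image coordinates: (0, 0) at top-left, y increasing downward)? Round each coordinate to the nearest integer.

Content width = 1386 − 293 − 113 = 980 px; content height = 1229 − 210 − 254 = 765 px.
Upper-right is two-thirds across and one-third down within the content area.
x = 293 + 2 × 980/3 = 293 + 653.33 ≈ 946
y = 210 + 1 × 765/3 = 210 + 255.00 ≈ 465

x = 946 px, y = 465 px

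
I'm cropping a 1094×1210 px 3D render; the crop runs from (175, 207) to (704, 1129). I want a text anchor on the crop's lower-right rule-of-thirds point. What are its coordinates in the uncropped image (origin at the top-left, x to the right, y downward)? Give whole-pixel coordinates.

x = 528 px, y = 822 px

Crop width = 704 − 175 = 529 px; one third is 176.33 px.
Crop height = 1129 − 207 = 922 px; one third is 307.33 px.
The lower-right point is two-thirds across and two-thirds down within the crop:
x = 175 + 2 × 176.33 ≈ 528; y = 207 + 2 × 307.33 ≈ 822.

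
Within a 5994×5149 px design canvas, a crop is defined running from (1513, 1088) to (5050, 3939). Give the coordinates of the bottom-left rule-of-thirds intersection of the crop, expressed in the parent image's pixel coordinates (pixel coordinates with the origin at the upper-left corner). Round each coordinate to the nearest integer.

Crop width = 5050 − 1513 = 3537 px; one third is 1179.00 px.
Crop height = 3939 − 1088 = 2851 px; one third is 950.33 px.
The bottom-left point is one-third across and two-thirds down within the crop:
x = 1513 + 1 × 1179.00 ≈ 2692; y = 1088 + 2 × 950.33 ≈ 2989.

x = 2692 px, y = 2989 px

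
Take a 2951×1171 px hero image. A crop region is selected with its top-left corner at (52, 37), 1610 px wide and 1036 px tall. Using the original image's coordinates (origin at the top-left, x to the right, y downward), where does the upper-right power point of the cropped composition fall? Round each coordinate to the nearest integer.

x = 1125 px, y = 382 px

One third of the crop width 1610 is 536.67 px.
One third of the crop height 1036 is 345.33 px.
The upper-right point is two-thirds across and one-third down within the crop:
x = 52 + 2 × 536.67 ≈ 1125; y = 37 + 1 × 345.33 ≈ 382.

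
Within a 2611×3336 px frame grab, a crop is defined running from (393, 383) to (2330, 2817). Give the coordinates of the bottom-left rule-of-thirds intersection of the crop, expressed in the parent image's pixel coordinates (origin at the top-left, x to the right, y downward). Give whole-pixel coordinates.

x = 1039 px, y = 2006 px

Crop width = 2330 − 393 = 1937 px; one third is 645.67 px.
Crop height = 2817 − 383 = 2434 px; one third is 811.33 px.
The bottom-left point is one-third across and two-thirds down within the crop:
x = 393 + 1 × 645.67 ≈ 1039; y = 383 + 2 × 811.33 ≈ 2006.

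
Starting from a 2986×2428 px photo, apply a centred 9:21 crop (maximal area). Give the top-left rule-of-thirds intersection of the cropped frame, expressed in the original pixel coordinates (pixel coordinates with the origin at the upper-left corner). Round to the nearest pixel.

(1320, 809)

2986/2428 > 9/21, so the 9:21 crop keeps the full height 2428 and trims width to 2428 × 9/21 = 1040.57 px.
Left offset = (2986 − 1040.57)/2 = 972.71 px; top offset = 0.
Top-left is one-third across and one-third down within the crop:
x = 972.71 + 1 × 1040.57/3 ≈ 1320; y = 0.00 + 1 × 2428.00/3 ≈ 809.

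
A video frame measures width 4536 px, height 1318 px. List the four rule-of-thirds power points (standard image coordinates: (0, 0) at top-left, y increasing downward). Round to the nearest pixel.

(1512, 439), (3024, 439), (1512, 879), (3024, 879)

One third of 4536 is 1512; one third of 1318 is 439.33.
Vertical third lines at x = 1512 and x = 3024; horizontal third lines at y = 439 and y = 879.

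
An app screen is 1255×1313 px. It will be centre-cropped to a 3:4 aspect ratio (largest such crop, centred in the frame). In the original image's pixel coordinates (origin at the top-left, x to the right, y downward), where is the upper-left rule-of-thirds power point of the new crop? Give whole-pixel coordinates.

1255/1313 > 3/4, so the 3:4 crop keeps the full height 1313 and trims width to 1313 × 3/4 = 984.75 px.
Left offset = (1255 − 984.75)/2 = 135.12 px; top offset = 0.
Upper-left is one-third across and one-third down within the crop:
x = 135.12 + 1 × 984.75/3 ≈ 463; y = 0.00 + 1 × 1313.00/3 ≈ 438.

x = 463 px, y = 438 px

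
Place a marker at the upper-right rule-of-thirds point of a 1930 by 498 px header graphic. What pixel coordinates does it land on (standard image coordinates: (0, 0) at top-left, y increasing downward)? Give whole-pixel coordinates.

(1287, 166)

The upper-right point sits two-thirds of the way across and one-third of the way down.
x = 2 × 1930/3 ≈ 1287; y = 1 × 498/3 ≈ 166.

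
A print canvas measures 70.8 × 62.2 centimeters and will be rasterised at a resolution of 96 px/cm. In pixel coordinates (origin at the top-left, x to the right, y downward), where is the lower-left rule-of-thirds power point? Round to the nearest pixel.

x = 2266 px, y = 3981 px

In pixels the canvas is 70.8 × 96 = 6796.8 wide and 62.2 × 96 = 5971.2 tall.
The lower-left point is one-third across and two-thirds down:
x = 1 × 6796.8/3 ≈ 2266; y = 2 × 5971.2/3 ≈ 3981.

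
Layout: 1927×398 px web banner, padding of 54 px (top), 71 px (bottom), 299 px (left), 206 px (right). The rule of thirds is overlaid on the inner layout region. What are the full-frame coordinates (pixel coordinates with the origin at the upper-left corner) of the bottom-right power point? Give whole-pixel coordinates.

Content width = 1927 − 299 − 206 = 1422 px; content height = 398 − 54 − 71 = 273 px.
Bottom-right is two-thirds across and two-thirds down within the inner layout region.
x = 299 + 2 × 1422/3 = 299 + 948.00 ≈ 1247
y = 54 + 2 × 273/3 = 54 + 182.00 ≈ 236

x = 1247 px, y = 236 px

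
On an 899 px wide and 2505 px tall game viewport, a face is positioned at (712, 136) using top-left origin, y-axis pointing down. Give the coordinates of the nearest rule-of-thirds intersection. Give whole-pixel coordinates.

Third lines: x ∈ {300, 599}, y ∈ {835, 1670}.
712 is closer to x = 599; 136 is closer to y = 835.
So the nearest intersection is the upper-right power point.

(599, 835)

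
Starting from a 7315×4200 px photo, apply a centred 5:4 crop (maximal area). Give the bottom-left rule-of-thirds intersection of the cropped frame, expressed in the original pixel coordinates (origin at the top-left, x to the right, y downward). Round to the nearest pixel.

7315/4200 > 5/4, so the 5:4 crop keeps the full height 4200 and trims width to 4200 × 5/4 = 5250.00 px.
Left offset = (7315 − 5250.00)/2 = 1032.50 px; top offset = 0.
Bottom-left is one-third across and two-thirds down within the crop:
x = 1032.50 + 1 × 5250.00/3 ≈ 2783; y = 0.00 + 2 × 4200.00/3 ≈ 2800.

x = 2783 px, y = 2800 px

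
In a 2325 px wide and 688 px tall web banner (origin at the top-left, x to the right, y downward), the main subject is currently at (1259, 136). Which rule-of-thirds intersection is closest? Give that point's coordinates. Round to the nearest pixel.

Third lines: x ∈ {775, 1550}, y ∈ {229, 459}.
1259 is closer to x = 1550; 136 is closer to y = 229.
So the nearest intersection is the upper-right power point.

(1550, 229)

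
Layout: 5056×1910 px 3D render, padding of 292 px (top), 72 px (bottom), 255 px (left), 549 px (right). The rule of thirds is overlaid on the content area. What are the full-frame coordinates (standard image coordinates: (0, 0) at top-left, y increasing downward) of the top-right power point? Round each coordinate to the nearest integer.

Content width = 5056 − 255 − 549 = 4252 px; content height = 1910 − 292 − 72 = 1546 px.
Top-right is two-thirds across and one-third down within the content area.
x = 255 + 2 × 4252/3 = 255 + 2834.67 ≈ 3090
y = 292 + 1 × 1546/3 = 292 + 515.33 ≈ 807

(3090, 807)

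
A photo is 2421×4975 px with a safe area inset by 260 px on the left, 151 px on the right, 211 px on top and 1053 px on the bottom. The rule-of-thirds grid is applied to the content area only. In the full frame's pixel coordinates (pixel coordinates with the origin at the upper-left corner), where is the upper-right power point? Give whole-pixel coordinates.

Content width = 2421 − 260 − 151 = 2010 px; content height = 4975 − 211 − 1053 = 3711 px.
Upper-right is two-thirds across and one-third down within the content area.
x = 260 + 2 × 2010/3 = 260 + 1340.00 ≈ 1600
y = 211 + 1 × 3711/3 = 211 + 1237.00 ≈ 1448

(1600, 1448)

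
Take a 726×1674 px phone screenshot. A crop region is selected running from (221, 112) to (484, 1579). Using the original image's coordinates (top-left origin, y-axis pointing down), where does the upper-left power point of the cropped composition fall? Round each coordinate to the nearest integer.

Crop width = 484 − 221 = 263 px; one third is 87.67 px.
Crop height = 1579 − 112 = 1467 px; one third is 489.00 px.
The upper-left point is one-third across and one-third down within the crop:
x = 221 + 1 × 87.67 ≈ 309; y = 112 + 1 × 489.00 ≈ 601.

x = 309 px, y = 601 px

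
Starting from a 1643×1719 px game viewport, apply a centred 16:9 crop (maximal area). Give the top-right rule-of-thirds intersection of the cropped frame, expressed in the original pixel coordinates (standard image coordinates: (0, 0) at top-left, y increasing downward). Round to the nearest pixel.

(1095, 705)

1643/1719 < 16/9, so the 16:9 crop keeps the full width 1643 and trims height to 1643 × 9/16 = 924.19 px.
Top offset = (1719 − 924.19)/2 = 397.41 px; left offset = 0.
Top-right is two-thirds across and one-third down within the crop:
x = 0.00 + 2 × 1643.00/3 ≈ 1095; y = 397.41 + 1 × 924.19/3 ≈ 705.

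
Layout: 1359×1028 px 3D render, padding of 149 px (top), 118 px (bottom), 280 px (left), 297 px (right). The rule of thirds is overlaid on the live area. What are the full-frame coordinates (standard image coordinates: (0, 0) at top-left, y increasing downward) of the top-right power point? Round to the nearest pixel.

x = 801 px, y = 403 px

Content width = 1359 − 280 − 297 = 782 px; content height = 1028 − 149 − 118 = 761 px.
Top-right is two-thirds across and one-third down within the live area.
x = 280 + 2 × 782/3 = 280 + 521.33 ≈ 801
y = 149 + 1 × 761/3 = 149 + 253.67 ≈ 403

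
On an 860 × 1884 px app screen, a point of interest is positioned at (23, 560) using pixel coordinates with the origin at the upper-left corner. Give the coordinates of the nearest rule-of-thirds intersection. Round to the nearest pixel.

Third lines: x ∈ {287, 573}, y ∈ {628, 1256}.
23 is closer to x = 287; 560 is closer to y = 628.
So the nearest intersection is the upper-left power point.

(287, 628)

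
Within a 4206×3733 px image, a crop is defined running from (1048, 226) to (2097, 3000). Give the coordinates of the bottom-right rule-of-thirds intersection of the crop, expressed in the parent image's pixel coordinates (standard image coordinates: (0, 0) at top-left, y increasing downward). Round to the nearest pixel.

x = 1747 px, y = 2075 px

Crop width = 2097 − 1048 = 1049 px; one third is 349.67 px.
Crop height = 3000 − 226 = 2774 px; one third is 924.67 px.
The bottom-right point is two-thirds across and two-thirds down within the crop:
x = 1048 + 2 × 349.67 ≈ 1747; y = 226 + 2 × 924.67 ≈ 2075.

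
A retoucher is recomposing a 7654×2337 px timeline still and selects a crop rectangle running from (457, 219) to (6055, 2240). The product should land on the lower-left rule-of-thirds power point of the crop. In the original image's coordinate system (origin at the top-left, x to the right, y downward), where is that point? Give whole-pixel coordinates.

Crop width = 6055 − 457 = 5598 px; one third is 1866.00 px.
Crop height = 2240 − 219 = 2021 px; one third is 673.67 px.
The lower-left point is one-third across and two-thirds down within the crop:
x = 457 + 1 × 1866.00 ≈ 2323; y = 219 + 2 × 673.67 ≈ 1566.

(2323, 1566)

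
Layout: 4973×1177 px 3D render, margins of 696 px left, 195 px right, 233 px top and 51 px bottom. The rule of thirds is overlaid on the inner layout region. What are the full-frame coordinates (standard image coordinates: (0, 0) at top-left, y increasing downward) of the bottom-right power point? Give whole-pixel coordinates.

(3417, 828)

Content width = 4973 − 696 − 195 = 4082 px; content height = 1177 − 233 − 51 = 893 px.
Bottom-right is two-thirds across and two-thirds down within the inner layout region.
x = 696 + 2 × 4082/3 = 696 + 2721.33 ≈ 3417
y = 233 + 2 × 893/3 = 233 + 595.33 ≈ 828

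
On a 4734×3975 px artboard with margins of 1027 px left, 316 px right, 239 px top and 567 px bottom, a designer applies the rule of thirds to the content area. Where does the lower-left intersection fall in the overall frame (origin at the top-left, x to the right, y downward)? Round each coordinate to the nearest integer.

(2157, 2352)

Content width = 4734 − 1027 − 316 = 3391 px; content height = 3975 − 239 − 567 = 3169 px.
Lower-left is one-third across and two-thirds down within the content area.
x = 1027 + 1 × 3391/3 = 1027 + 1130.33 ≈ 2157
y = 239 + 2 × 3169/3 = 239 + 2112.67 ≈ 2352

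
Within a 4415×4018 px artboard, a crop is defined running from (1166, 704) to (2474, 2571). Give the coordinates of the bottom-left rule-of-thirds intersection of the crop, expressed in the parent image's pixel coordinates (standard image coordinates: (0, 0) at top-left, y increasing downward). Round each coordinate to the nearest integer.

(1602, 1949)

Crop width = 2474 − 1166 = 1308 px; one third is 436.00 px.
Crop height = 2571 − 704 = 1867 px; one third is 622.33 px.
The bottom-left point is one-third across and two-thirds down within the crop:
x = 1166 + 1 × 436.00 ≈ 1602; y = 704 + 2 × 622.33 ≈ 1949.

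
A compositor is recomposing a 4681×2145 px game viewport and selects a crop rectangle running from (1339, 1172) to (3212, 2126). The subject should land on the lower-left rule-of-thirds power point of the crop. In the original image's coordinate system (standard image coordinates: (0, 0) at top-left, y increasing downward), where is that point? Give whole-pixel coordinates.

Crop width = 3212 − 1339 = 1873 px; one third is 624.33 px.
Crop height = 2126 − 1172 = 954 px; one third is 318.00 px.
The lower-left point is one-third across and two-thirds down within the crop:
x = 1339 + 1 × 624.33 ≈ 1963; y = 1172 + 2 × 318.00 ≈ 1808.

(1963, 1808)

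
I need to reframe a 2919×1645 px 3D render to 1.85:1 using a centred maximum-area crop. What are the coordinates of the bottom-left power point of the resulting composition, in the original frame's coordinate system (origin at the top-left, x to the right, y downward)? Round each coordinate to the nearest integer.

x = 973 px, y = 1085 px

2919/1645 < 1.85/1, so the 1.85:1 crop keeps the full width 2919 and trims height to 2919 × 1/1.85 = 1577.84 px.
Top offset = (1645 − 1577.84)/2 = 33.58 px; left offset = 0.
Bottom-left is one-third across and two-thirds down within the crop:
x = 0.00 + 1 × 2919.00/3 ≈ 973; y = 33.58 + 2 × 1577.84/3 ≈ 1085.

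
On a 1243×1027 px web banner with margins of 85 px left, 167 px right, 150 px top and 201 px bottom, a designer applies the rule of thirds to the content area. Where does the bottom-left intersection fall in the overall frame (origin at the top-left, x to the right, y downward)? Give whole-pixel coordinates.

Content width = 1243 − 85 − 167 = 991 px; content height = 1027 − 150 − 201 = 676 px.
Bottom-left is one-third across and two-thirds down within the content area.
x = 85 + 1 × 991/3 = 85 + 330.33 ≈ 415
y = 150 + 2 × 676/3 = 150 + 450.67 ≈ 601

(415, 601)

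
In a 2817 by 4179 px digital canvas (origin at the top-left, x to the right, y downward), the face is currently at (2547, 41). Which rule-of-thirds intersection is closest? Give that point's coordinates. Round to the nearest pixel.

x = 1878 px, y = 1393 px

Third lines: x ∈ {939, 1878}, y ∈ {1393, 2786}.
2547 is closer to x = 1878; 41 is closer to y = 1393.
So the nearest intersection is the upper-right power point.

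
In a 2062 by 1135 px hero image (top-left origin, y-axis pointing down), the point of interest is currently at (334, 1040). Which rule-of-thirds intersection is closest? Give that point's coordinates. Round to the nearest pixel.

(687, 757)

Third lines: x ∈ {687, 1375}, y ∈ {378, 757}.
334 is closer to x = 687; 1040 is closer to y = 757.
So the nearest intersection is the lower-left power point.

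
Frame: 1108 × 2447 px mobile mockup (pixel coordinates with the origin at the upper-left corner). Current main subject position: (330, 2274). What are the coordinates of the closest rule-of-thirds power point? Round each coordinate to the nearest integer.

Third lines: x ∈ {369, 739}, y ∈ {816, 1631}.
330 is closer to x = 369; 2274 is closer to y = 1631.
So the nearest intersection is the lower-left power point.

(369, 1631)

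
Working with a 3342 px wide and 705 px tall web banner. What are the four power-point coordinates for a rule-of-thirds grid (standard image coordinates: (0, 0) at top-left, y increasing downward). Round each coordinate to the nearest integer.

One third of 3342 is 1114; one third of 705 is 235.
Vertical third lines at x = 1114 and x = 2228; horizontal third lines at y = 235 and y = 470.

(1114, 235), (2228, 235), (1114, 470), (2228, 470)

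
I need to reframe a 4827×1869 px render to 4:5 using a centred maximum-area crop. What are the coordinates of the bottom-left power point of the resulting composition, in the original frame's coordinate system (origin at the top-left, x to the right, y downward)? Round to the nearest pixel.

4827/1869 > 4/5, so the 4:5 crop keeps the full height 1869 and trims width to 1869 × 4/5 = 1495.20 px.
Left offset = (4827 − 1495.20)/2 = 1665.90 px; top offset = 0.
Bottom-left is one-third across and two-thirds down within the crop:
x = 1665.90 + 1 × 1495.20/3 ≈ 2164; y = 0.00 + 2 × 1869.00/3 ≈ 1246.

(2164, 1246)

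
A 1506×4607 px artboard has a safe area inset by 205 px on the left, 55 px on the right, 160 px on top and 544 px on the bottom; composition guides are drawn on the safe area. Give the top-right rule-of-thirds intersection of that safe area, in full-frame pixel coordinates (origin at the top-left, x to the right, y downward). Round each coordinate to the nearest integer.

Content width = 1506 − 205 − 55 = 1246 px; content height = 4607 − 160 − 544 = 3903 px.
Top-right is two-thirds across and one-third down within the safe area.
x = 205 + 2 × 1246/3 = 205 + 830.67 ≈ 1036
y = 160 + 1 × 3903/3 = 160 + 1301.00 ≈ 1461

x = 1036 px, y = 1461 px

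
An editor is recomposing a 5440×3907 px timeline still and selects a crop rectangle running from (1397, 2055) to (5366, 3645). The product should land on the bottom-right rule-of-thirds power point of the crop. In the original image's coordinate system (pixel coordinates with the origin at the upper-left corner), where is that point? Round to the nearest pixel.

Crop width = 5366 − 1397 = 3969 px; one third is 1323.00 px.
Crop height = 3645 − 2055 = 1590 px; one third is 530.00 px.
The bottom-right point is two-thirds across and two-thirds down within the crop:
x = 1397 + 2 × 1323.00 ≈ 4043; y = 2055 + 2 × 530.00 ≈ 3115.

(4043, 3115)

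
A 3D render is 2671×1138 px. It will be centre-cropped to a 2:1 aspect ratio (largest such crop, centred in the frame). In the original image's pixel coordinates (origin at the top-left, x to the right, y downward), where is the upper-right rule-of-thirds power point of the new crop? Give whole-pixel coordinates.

x = 1715 px, y = 379 px

2671/1138 > 2/1, so the 2:1 crop keeps the full height 1138 and trims width to 1138 × 2/1 = 2276.00 px.
Left offset = (2671 − 2276.00)/2 = 197.50 px; top offset = 0.
Upper-right is two-thirds across and one-third down within the crop:
x = 197.50 + 2 × 2276.00/3 ≈ 1715; y = 0.00 + 1 × 1138.00/3 ≈ 379.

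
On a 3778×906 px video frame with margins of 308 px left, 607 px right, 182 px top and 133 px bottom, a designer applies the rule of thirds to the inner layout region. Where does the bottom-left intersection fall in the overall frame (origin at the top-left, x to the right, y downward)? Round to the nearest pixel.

Content width = 3778 − 308 − 607 = 2863 px; content height = 906 − 182 − 133 = 591 px.
Bottom-left is one-third across and two-thirds down within the inner layout region.
x = 308 + 1 × 2863/3 = 308 + 954.33 ≈ 1262
y = 182 + 2 × 591/3 = 182 + 394.00 ≈ 576

(1262, 576)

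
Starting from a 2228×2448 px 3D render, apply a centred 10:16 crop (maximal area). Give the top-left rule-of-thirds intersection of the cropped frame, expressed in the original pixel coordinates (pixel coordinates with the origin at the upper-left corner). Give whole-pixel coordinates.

x = 859 px, y = 816 px

2228/2448 > 10/16, so the 10:16 crop keeps the full height 2448 and trims width to 2448 × 10/16 = 1530.00 px.
Left offset = (2228 − 1530.00)/2 = 349.00 px; top offset = 0.
Top-left is one-third across and one-third down within the crop:
x = 349.00 + 1 × 1530.00/3 ≈ 859; y = 0.00 + 1 × 2448.00/3 ≈ 816.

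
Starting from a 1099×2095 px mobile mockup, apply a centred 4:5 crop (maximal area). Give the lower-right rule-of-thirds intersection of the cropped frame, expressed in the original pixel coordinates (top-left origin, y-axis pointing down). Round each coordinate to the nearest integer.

(733, 1276)

1099/2095 < 4/5, so the 4:5 crop keeps the full width 1099 and trims height to 1099 × 5/4 = 1373.75 px.
Top offset = (2095 − 1373.75)/2 = 360.62 px; left offset = 0.
Lower-right is two-thirds across and two-thirds down within the crop:
x = 0.00 + 2 × 1099.00/3 ≈ 733; y = 360.62 + 2 × 1373.75/3 ≈ 1276.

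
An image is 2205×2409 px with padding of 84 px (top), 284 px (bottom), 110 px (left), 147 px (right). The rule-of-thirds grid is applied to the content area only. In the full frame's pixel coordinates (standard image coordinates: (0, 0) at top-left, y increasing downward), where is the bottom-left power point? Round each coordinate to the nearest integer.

Content width = 2205 − 110 − 147 = 1948 px; content height = 2409 − 84 − 284 = 2041 px.
Bottom-left is one-third across and two-thirds down within the content area.
x = 110 + 1 × 1948/3 = 110 + 649.33 ≈ 759
y = 84 + 2 × 2041/3 = 84 + 1360.67 ≈ 1445

(759, 1445)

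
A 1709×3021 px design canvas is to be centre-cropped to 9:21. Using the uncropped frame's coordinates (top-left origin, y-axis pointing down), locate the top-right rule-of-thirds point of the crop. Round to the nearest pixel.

(1070, 1007)

1709/3021 > 9/21, so the 9:21 crop keeps the full height 3021 and trims width to 3021 × 9/21 = 1294.71 px.
Left offset = (1709 − 1294.71)/2 = 207.14 px; top offset = 0.
Top-right is two-thirds across and one-third down within the crop:
x = 207.14 + 2 × 1294.71/3 ≈ 1070; y = 0.00 + 1 × 3021.00/3 ≈ 1007.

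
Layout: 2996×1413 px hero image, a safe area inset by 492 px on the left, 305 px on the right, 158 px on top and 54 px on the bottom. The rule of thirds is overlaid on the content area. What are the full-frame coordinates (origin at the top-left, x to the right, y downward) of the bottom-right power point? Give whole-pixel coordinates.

(1958, 959)

Content width = 2996 − 492 − 305 = 2199 px; content height = 1413 − 158 − 54 = 1201 px.
Bottom-right is two-thirds across and two-thirds down within the content area.
x = 492 + 2 × 2199/3 = 492 + 1466.00 ≈ 1958
y = 158 + 2 × 1201/3 = 158 + 800.67 ≈ 959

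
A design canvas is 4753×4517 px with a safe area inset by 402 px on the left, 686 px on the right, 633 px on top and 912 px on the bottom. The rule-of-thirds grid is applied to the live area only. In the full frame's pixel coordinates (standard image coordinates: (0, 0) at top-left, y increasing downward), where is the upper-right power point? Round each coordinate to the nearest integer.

Content width = 4753 − 402 − 686 = 3665 px; content height = 4517 − 633 − 912 = 2972 px.
Upper-right is two-thirds across and one-third down within the live area.
x = 402 + 2 × 3665/3 = 402 + 2443.33 ≈ 2845
y = 633 + 1 × 2972/3 = 633 + 990.67 ≈ 1624

(2845, 1624)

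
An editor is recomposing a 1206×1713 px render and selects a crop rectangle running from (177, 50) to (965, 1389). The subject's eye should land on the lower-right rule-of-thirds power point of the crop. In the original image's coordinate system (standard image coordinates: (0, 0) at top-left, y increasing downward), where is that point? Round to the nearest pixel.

Crop width = 965 − 177 = 788 px; one third is 262.67 px.
Crop height = 1389 − 50 = 1339 px; one third is 446.33 px.
The lower-right point is two-thirds across and two-thirds down within the crop:
x = 177 + 2 × 262.67 ≈ 702; y = 50 + 2 × 446.33 ≈ 943.

x = 702 px, y = 943 px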